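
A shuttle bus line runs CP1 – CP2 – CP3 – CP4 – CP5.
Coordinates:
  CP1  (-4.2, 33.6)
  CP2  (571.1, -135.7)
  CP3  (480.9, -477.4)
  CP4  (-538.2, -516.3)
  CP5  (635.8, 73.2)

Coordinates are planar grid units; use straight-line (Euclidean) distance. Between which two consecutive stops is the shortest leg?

Leg distances:
CP1→CP2: 599.7
CP2→CP3: 353.4
CP3→CP4: 1019.8
CP4→CP5: 1313.7
The shortest leg is CP2–CP3 at 353.4.

CP2–CP3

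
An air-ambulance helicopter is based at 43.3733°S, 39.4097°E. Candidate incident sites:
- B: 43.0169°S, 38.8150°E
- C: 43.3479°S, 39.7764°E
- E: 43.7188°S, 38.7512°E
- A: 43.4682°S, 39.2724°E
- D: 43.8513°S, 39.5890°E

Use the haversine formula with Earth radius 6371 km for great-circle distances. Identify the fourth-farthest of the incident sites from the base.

C

Distances from the base (43.3733°S, 39.4097°E):
E: 65.5 km
B: 62.4 km
D: 55.1 km
C: 29.8 km
A: 15.3 km
The fourth-farthest is C at 29.8 km.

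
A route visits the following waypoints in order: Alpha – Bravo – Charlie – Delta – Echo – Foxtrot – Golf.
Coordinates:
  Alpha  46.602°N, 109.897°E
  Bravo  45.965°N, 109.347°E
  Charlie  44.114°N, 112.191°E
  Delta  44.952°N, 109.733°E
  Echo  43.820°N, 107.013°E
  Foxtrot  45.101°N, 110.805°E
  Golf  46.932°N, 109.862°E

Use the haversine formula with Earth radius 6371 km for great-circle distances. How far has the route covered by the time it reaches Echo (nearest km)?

852 km

Leg distances:
Alpha→Bravo: 82.5 km  (cumulative 82.5 km)
Bravo→Charlie: 303.8 km  (cumulative 386.2 km)
Charlie→Delta: 216.0 km  (cumulative 602.2 km)
Delta→Echo: 250.1 km  (cumulative 852.3 km)
Cumulative distance at Echo ≈ 852 km.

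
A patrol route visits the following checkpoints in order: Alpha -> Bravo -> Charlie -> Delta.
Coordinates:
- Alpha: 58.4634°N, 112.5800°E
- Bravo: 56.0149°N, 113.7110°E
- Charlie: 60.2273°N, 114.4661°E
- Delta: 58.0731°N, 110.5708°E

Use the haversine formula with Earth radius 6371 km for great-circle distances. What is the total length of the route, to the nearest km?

1078 km

Leg distances:
Alpha→Bravo: 280.6 km  (cumulative 280.6 km)
Bravo→Charlie: 470.5 km  (cumulative 751.1 km)
Charlie→Delta: 326.6 km  (cumulative 1077.7 km)
Total route length ≈ 1078 km.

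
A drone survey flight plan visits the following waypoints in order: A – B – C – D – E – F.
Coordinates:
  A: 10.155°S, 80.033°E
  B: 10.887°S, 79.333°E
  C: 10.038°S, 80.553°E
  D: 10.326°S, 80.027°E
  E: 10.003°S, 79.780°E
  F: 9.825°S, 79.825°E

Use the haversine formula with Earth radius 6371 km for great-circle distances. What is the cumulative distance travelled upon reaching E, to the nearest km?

Leg distances:
A→B: 111.7 km  (cumulative 111.7 km)
B→C: 163.4 km  (cumulative 275.1 km)
C→D: 65.9 km  (cumulative 341.0 km)
D→E: 45.0 km  (cumulative 386.0 km)
Cumulative distance at E ≈ 386 km.

386 km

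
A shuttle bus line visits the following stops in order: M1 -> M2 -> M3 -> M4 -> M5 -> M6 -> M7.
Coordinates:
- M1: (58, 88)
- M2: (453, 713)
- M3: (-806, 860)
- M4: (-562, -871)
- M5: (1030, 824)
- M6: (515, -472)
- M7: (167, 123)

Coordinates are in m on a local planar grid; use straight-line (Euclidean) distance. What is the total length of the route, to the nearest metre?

8164 m

Leg distances:
M1→M2: 739.4 m  (cumulative 739.4 m)
M2→M3: 1267.6 m  (cumulative 2006.9 m)
M3→M4: 1748.1 m  (cumulative 3755.0 m)
M4→M5: 2325.4 m  (cumulative 6080.4 m)
M5→M6: 1394.6 m  (cumulative 7475.0 m)
M6→M7: 689.3 m  (cumulative 8164.3 m)
Total route length ≈ 8164 m.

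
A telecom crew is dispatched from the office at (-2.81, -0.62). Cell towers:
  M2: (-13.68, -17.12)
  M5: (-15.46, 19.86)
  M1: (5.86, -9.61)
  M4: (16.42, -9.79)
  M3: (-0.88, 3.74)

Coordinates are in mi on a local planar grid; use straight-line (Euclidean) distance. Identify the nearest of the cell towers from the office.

Distances from the office ((-2.81, -0.62)):
M3: 4.8 mi
M1: 12.5 mi
M2: 19.8 mi
M4: 21.3 mi
M5: 24.1 mi
The nearest is M3 at 4.8 mi.

M3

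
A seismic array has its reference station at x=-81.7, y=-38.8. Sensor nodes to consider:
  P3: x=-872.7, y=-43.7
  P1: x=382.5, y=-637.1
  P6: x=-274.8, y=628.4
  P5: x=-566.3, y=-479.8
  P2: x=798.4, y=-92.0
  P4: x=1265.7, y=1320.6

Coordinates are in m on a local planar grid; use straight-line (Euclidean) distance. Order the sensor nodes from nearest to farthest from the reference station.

P5, P6, P1, P3, P2, P4

Distances from the reference station:
P5 x=-566.3, y=-479.8: 655.2 m
P6 x=-274.8, y=628.4: 694.6 m
P1 x=382.5, y=-637.1: 757.3 m
P3 x=-872.7, y=-43.7: 791.0 m
P2 x=798.4, y=-92.0: 881.7 m
P4 x=1265.7, y=1320.6: 1914.0 m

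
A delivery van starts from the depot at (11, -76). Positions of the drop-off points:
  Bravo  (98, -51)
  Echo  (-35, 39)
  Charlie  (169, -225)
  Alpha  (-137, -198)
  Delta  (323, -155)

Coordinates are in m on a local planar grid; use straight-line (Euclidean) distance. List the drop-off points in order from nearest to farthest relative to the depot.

Distances from the depot:
Bravo (98, -51): 90.5 m
Echo (-35, 39): 123.9 m
Alpha (-137, -198): 191.8 m
Charlie (169, -225): 217.2 m
Delta (323, -155): 321.8 m

Bravo, Echo, Alpha, Charlie, Delta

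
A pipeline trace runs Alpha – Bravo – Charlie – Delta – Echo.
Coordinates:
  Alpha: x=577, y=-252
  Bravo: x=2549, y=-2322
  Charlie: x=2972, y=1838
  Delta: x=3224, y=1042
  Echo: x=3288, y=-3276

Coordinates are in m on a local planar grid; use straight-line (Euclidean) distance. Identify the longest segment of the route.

Delta–Echo

Leg distances:
Alpha→Bravo: 2859.0 m
Bravo→Charlie: 4181.5 m
Charlie→Delta: 834.9 m
Delta→Echo: 4318.5 m
The longest leg is Delta–Echo at 4318.5 m.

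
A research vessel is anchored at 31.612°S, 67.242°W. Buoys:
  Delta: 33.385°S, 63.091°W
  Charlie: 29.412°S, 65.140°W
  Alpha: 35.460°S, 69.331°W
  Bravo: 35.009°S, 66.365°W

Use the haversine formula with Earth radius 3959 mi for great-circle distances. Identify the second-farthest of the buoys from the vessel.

Distance to each, sorted:
Alpha: 291.8 mi
Delta: 271.1 mi
Bravo: 240.1 mi
Charlie: 196.9 mi
The second-farthest is Delta at 271.1 mi.

Delta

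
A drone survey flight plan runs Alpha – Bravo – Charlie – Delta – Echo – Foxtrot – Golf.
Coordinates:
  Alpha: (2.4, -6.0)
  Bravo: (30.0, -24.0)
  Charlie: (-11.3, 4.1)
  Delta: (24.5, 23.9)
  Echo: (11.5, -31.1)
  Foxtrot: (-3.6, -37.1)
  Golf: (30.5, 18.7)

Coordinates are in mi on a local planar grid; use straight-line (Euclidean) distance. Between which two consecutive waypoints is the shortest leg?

Echo–Foxtrot

Leg distances:
Alpha→Bravo: 33.0 mi
Bravo→Charlie: 50.0 mi
Charlie→Delta: 40.9 mi
Delta→Echo: 56.5 mi
Echo→Foxtrot: 16.2 mi
Foxtrot→Golf: 65.4 mi
The shortest leg is Echo–Foxtrot at 16.2 mi.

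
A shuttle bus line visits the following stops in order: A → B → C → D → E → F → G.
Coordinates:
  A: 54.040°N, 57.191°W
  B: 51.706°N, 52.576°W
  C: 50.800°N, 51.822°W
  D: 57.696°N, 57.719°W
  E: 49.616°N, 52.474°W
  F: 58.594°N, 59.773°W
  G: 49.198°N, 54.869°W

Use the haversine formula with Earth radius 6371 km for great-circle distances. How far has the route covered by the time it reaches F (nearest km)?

3440 km

Leg distances:
A→B: 404.0 km  (cumulative 404.0 km)
B→C: 113.6 km  (cumulative 517.5 km)
C→D: 856.4 km  (cumulative 1374.0 km)
D→E: 961.9 km  (cumulative 2335.9 km)
E→F: 1104.4 km  (cumulative 3440.3 km)
Cumulative distance at F ≈ 3440 km.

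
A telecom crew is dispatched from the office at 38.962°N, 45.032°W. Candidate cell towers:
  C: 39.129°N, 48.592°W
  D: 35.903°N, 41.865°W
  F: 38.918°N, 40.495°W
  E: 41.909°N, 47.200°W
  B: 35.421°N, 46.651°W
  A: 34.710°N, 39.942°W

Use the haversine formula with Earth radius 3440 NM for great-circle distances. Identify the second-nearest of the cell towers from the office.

Distances from the office (38.962°N, 45.032°W):
C: 166.3 NM
E: 202.8 NM
F: 211.9 NM
B: 226.3 NM
D: 237.7 NM
A: 353.4 NM
The second-nearest is E at 202.8 NM.

E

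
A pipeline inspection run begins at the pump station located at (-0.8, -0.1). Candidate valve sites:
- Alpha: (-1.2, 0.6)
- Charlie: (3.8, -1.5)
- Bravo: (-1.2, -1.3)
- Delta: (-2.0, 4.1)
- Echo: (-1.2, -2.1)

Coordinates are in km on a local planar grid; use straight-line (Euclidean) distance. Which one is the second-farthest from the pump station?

Delta

Distance to each, sorted:
Charlie: 4.8 km
Delta: 4.4 km
Echo: 2.0 km
Bravo: 1.3 km
Alpha: 0.8 km
The second-farthest is Delta at 4.4 km.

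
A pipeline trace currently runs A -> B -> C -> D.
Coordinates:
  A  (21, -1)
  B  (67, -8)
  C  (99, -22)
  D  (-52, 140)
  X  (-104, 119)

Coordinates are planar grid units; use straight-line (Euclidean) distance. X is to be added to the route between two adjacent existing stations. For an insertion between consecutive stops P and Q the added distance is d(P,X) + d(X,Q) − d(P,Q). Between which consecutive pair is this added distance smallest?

between C and D

Added distance for inserting X between each consecutive pair:
A–B: 339.8
B–C: 425.2
C–D: 81.8
Smallest added distance is 81.8, inserting between C and D.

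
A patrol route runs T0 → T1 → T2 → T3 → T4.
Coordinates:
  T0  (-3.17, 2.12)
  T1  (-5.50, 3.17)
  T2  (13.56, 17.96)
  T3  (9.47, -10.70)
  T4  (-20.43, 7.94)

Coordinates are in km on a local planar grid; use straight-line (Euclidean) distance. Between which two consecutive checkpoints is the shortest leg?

Leg distances:
T0→T1: 2.6 km
T1→T2: 24.1 km
T2→T3: 29.0 km
T3→T4: 35.2 km
The shortest leg is T0–T1 at 2.6 km.

T0–T1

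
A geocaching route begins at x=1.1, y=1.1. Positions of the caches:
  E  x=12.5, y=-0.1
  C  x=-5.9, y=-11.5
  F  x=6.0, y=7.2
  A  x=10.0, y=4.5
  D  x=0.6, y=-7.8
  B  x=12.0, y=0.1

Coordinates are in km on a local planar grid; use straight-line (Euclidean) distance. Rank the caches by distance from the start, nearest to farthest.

F, D, A, B, E, C

Distance from the start at x=1.1, y=1.1 to each:
F x=6.0, y=7.2: 7.8 km
D x=0.6, y=-7.8: 8.9 km
A x=10.0, y=4.5: 9.5 km
B x=12.0, y=0.1: 10.9 km
E x=12.5, y=-0.1: 11.5 km
C x=-5.9, y=-11.5: 14.4 km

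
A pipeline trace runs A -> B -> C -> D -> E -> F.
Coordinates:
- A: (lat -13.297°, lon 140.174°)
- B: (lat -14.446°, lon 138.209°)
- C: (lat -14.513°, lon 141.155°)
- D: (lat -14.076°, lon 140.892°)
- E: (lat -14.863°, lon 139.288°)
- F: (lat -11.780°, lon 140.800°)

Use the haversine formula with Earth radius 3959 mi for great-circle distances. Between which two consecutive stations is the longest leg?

Leg distances:
A→B: 153.9 mi
B→C: 197.1 mi
C→D: 35.0 mi
D→E: 120.3 mi
E→F: 236.0 mi
The longest leg is E–F at 236.0 mi.

E–F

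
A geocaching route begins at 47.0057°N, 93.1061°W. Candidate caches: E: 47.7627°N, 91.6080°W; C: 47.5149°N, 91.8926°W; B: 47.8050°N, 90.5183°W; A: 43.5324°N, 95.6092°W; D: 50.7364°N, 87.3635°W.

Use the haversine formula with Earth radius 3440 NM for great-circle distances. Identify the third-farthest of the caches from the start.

Distance to each, sorted:
D: 318.6 NM
A: 233.8 NM
B: 115.6 NM
E: 76.0 NM
C: 58.1 NM
The third-farthest is B at 115.6 NM.

B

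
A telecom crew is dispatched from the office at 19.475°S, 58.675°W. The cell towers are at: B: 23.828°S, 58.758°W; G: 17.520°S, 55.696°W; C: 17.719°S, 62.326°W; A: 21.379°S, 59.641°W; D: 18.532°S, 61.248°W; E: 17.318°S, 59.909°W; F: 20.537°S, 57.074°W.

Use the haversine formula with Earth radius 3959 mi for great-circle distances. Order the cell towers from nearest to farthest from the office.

Computing each great-circle distance from 19.475°S, 58.675°W:
F 20.537°S, 57.074°W: 127.2 mi
A 21.379°S, 59.641°W: 145.7 mi
E 17.318°S, 59.909°W: 169.6 mi
D 18.532°S, 61.248°W: 180.3 mi
G 17.520°S, 55.696°W: 237.4 mi
C 17.719°S, 62.326°W: 268.1 mi
B 23.828°S, 58.758°W: 300.8 mi

F, A, E, D, G, C, B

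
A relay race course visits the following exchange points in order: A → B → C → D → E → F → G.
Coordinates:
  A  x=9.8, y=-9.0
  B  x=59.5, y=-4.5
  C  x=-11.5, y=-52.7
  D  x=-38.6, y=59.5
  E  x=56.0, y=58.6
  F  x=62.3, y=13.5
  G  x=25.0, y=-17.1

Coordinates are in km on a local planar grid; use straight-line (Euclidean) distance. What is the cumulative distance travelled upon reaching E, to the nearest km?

Leg distances:
A→B: 49.9 km  (cumulative 49.9 km)
B→C: 85.8 km  (cumulative 135.7 km)
C→D: 115.4 km  (cumulative 251.1 km)
D→E: 94.6 km  (cumulative 345.7 km)
Cumulative distance at E ≈ 346 km.

346 km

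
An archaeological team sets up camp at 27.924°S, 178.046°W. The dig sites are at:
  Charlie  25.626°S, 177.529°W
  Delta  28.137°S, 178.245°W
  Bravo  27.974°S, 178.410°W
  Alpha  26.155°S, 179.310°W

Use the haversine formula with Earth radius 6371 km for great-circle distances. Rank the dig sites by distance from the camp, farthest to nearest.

Computing each great-circle distance from 27.924°S, 178.046°W:
Charlie 25.626°S, 177.529°W: 260.6 km
Alpha 26.155°S, 179.310°W: 233.2 km
Bravo 27.974°S, 178.410°W: 36.2 km
Delta 28.137°S, 178.245°W: 30.7 km

Charlie, Alpha, Bravo, Delta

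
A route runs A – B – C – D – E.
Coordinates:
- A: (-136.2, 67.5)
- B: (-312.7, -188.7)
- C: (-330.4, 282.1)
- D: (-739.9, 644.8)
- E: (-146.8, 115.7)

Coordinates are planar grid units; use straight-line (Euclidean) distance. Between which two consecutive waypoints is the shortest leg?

Leg distances:
A→B: 311.1
B→C: 471.1
C→D: 547.0
D→E: 794.8
The shortest leg is A–B at 311.1.

A–B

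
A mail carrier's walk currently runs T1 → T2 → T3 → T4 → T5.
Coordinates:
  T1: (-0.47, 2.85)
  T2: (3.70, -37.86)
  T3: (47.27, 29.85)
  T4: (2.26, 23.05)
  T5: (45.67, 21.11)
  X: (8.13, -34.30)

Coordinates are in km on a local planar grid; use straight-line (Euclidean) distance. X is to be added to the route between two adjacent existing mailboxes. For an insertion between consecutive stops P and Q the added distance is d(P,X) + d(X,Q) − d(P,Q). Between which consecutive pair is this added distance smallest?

Added distance for inserting X between each consecutive pair:
T1–T2: 2.9 km
T2–T3: 0.3 km
T3–T4: 87.3 km
T4–T5: 81.1 km
Smallest added distance is 0.3 km, inserting between T2 and T3.

between T2 and T3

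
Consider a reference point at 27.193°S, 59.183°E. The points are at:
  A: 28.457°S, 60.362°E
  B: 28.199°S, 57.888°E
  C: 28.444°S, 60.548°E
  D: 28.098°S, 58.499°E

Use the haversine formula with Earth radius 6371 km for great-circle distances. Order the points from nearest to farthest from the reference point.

Distances from the reference point:
D 28.098°S, 58.499°E: 121.1 km
B 28.199°S, 57.888°E: 169.6 km
A 28.457°S, 60.362°E: 182.2 km
C 28.444°S, 60.548°E: 193.3 km

D, B, A, C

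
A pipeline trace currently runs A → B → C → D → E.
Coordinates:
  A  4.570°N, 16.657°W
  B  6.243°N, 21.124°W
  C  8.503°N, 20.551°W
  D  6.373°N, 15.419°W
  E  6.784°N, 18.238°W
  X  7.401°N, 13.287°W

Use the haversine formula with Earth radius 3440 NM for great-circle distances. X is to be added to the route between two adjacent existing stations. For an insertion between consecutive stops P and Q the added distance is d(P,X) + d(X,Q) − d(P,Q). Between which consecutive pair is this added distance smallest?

Added distance for inserting X between each consecutive pair:
A–B: 450.5 NM
B–C: 769.4 NM
C–D: 247.0 NM
D–E: 268.6 NM
Smallest added distance is 247.0 NM, inserting between C and D.

between C and D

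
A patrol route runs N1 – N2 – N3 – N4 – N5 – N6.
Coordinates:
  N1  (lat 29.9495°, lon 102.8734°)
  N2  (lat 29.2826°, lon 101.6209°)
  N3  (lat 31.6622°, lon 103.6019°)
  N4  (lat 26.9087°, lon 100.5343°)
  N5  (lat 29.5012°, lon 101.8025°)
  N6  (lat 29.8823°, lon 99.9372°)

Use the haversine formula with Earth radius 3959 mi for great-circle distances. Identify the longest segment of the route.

Leg distances:
N1→N2: 88.2 mi
N2→N3: 202.4 mi
N3→N4: 376.9 mi
N4→N5: 195.1 mi
N5→N6: 115.0 mi
The longest leg is N3–N4 at 376.9 mi.

N3–N4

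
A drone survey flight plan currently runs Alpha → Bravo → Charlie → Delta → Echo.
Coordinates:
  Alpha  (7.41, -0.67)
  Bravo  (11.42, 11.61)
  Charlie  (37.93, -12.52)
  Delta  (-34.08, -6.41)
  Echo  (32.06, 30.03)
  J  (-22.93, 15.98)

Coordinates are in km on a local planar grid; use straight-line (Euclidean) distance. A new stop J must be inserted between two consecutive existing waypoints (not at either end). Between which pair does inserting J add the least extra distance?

between Delta and Echo

Added distance for inserting J between each consecutive pair:
Alpha–Bravo: 56.3 km
Bravo–Charlie: 66.0 km
Charlie–Delta: 19.9 km
Delta–Echo: 6.3 km
Smallest added distance is 6.3 km, inserting between Delta and Echo.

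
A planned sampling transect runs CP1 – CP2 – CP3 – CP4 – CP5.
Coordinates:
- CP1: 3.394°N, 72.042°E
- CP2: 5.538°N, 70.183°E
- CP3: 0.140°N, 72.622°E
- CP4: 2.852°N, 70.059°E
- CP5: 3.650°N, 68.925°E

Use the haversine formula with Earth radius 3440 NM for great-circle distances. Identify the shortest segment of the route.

CP4–CP5

Leg distances:
CP1→CP2: 170.1 NM
CP2→CP3: 355.5 NM
CP3→CP4: 224.0 NM
CP4→CP5: 83.2 NM
The shortest leg is CP4–CP5 at 83.2 NM.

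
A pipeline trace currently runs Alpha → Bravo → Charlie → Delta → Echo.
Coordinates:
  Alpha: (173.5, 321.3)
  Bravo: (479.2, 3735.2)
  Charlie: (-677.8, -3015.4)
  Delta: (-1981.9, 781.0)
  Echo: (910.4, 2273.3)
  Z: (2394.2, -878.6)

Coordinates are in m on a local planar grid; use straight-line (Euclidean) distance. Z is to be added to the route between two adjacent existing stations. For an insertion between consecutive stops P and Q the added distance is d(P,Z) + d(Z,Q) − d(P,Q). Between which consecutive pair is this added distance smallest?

Added distance for inserting Z between each consecutive pair:
Alpha–Bravo: 4092.0 m
Bravo–Charlie: 1888.5 m
Charlie–Delta: 4408.2 m
Delta–Echo: 4909.3 m
Smallest added distance is 1888.5 m, inserting between Bravo and Charlie.

between Bravo and Charlie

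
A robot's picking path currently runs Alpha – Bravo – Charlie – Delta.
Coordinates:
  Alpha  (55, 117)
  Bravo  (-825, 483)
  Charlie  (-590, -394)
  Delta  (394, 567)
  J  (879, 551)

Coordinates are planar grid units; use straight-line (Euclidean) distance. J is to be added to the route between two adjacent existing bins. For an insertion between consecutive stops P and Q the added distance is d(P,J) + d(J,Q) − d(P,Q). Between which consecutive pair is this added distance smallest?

Added distance for inserting J between each consecutive pair:
Alpha–Bravo: 1683.6
Bravo–Charlie: 2544.1
Charlie–Delta: 856.6
Smallest added distance is 856.6, inserting between Charlie and Delta.

between Charlie and Delta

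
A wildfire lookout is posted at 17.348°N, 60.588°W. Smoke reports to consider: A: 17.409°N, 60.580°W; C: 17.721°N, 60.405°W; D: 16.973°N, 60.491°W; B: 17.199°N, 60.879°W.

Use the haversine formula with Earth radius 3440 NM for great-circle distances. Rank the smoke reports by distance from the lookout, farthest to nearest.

Distances from the lookout:
C 17.721°N, 60.405°W: 24.7 NM
D 16.973°N, 60.491°W: 23.2 NM
B 17.199°N, 60.879°W: 18.9 NM
A 17.409°N, 60.580°W: 3.7 NM

C, D, B, A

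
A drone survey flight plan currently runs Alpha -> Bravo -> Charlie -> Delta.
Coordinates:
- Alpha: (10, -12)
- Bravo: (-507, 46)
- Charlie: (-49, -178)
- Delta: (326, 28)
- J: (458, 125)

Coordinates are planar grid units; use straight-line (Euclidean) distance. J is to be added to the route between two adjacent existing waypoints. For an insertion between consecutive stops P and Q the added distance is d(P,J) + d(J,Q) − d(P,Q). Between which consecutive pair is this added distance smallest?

Added distance for inserting J between each consecutive pair:
Alpha–Bravo: 916.5
Bravo–Charlie: 1049.0
Charlie–Delta: 326.6
Smallest added distance is 326.6, inserting between Charlie and Delta.

between Charlie and Delta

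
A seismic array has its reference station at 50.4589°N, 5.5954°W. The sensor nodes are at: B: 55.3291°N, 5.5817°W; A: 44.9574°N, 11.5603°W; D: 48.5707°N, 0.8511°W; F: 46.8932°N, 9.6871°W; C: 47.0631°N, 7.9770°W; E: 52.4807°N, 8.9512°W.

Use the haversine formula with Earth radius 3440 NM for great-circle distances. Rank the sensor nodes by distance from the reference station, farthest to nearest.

A, B, F, C, D, E

Distance from the reference station at 50.4589°N, 5.5954°W to each:
A 44.9574°N, 11.5603°W: 408.6 NM
B 55.3291°N, 5.5817°W: 292.4 NM
F 46.8932°N, 9.6871°W: 268.5 NM
C 47.0631°N, 7.9770°W: 224.6 NM
D 48.5707°N, 0.8511°W: 216.9 NM
E 52.4807°N, 8.9512°W: 174.6 NM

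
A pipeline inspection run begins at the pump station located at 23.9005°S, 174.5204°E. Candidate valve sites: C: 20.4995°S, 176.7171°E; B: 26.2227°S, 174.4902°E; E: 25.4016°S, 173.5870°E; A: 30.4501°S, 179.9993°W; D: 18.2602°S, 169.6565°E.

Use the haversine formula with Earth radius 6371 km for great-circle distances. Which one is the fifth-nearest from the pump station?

A

Distance to each, sorted:
E: 191.7 km
B: 258.2 km
C: 440.6 km
D: 804.8 km
A: 907.6 km
The fifth-nearest is A at 907.6 km.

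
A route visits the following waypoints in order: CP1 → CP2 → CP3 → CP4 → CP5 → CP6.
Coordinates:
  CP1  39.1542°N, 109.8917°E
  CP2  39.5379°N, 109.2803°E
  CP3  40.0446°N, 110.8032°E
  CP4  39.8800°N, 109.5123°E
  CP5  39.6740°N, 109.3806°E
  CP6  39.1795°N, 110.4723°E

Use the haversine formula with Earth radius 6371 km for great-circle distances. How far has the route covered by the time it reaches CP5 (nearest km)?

347 km

Leg distances:
CP1→CP2: 67.7 km  (cumulative 67.7 km)
CP2→CP3: 141.8 km  (cumulative 209.5 km)
CP3→CP4: 111.5 km  (cumulative 321.0 km)
CP4→CP5: 25.5 km  (cumulative 346.5 km)
Cumulative distance at CP5 ≈ 347 km.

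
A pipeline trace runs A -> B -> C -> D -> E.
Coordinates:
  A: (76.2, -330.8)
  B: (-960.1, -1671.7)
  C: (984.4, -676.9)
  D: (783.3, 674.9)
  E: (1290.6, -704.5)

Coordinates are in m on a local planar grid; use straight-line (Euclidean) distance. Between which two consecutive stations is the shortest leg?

C–D

Leg distances:
A→B: 1694.7 m
B→C: 2184.2 m
C→D: 1366.7 m
D→E: 1469.7 m
The shortest leg is C–D at 1366.7 m.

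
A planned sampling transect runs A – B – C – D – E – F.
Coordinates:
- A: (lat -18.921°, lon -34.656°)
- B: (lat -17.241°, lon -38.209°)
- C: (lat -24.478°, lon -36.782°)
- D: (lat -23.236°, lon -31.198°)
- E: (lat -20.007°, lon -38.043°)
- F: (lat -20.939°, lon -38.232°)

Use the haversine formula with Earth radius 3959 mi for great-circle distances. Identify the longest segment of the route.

Leg distances:
A→B: 260.6 mi
B→C: 508.5 mi
C→D: 363.1 mi
D→E: 493.0 mi
E→F: 65.6 mi
The longest leg is B–C at 508.5 mi.

B–C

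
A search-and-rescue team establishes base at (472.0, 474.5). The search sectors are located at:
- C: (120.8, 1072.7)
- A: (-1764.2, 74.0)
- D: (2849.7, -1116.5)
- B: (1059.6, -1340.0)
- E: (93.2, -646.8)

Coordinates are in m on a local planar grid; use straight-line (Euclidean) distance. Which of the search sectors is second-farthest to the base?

Distance to each, sorted:
D: 2860.9 m
A: 2271.8 m
B: 1907.3 m
E: 1183.6 m
C: 693.7 m
The second-farthest is A at 2271.8 m.

A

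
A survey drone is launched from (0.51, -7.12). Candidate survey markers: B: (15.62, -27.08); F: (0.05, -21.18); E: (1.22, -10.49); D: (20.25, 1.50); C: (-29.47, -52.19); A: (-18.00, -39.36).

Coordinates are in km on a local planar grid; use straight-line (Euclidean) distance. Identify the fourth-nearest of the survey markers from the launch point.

B

Distance to each, sorted:
E: 3.4 km
F: 14.1 km
D: 21.5 km
B: 25.0 km
A: 37.2 km
C: 54.1 km
The fourth-nearest is B at 25.0 km.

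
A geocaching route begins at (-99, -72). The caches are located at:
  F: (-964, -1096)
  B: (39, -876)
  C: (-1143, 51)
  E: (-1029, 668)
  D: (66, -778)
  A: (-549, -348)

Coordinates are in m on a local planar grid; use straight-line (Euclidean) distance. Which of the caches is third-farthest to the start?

C

Distance to each, sorted:
F: 1340.4 m
E: 1188.5 m
C: 1051.2 m
B: 815.8 m
D: 725.0 m
A: 527.9 m
The third-farthest is C at 1051.2 m.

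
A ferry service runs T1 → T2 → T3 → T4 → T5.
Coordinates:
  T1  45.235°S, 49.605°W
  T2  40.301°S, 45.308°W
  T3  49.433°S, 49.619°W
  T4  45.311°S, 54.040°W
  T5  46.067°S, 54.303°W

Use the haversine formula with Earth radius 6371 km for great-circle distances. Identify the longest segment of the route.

Leg distances:
T1→T2: 651.0 km
T2→T3: 1070.3 km
T3→T4: 566.3 km
T4→T5: 86.5 km
The longest leg is T2–T3 at 1070.3 km.

T2–T3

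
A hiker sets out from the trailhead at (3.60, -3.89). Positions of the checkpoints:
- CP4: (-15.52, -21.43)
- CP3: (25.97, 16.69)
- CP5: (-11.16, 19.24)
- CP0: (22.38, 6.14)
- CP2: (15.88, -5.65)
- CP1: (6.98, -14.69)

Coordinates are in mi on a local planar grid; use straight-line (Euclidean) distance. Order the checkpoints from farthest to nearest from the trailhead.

Computing each straight-line distance from (3.60, -3.89):
CP3 (25.97, 16.69): 30.4 mi
CP5 (-11.16, 19.24): 27.4 mi
CP4 (-15.52, -21.43): 25.9 mi
CP0 (22.38, 6.14): 21.3 mi
CP2 (15.88, -5.65): 12.4 mi
CP1 (6.98, -14.69): 11.3 mi

CP3, CP5, CP4, CP0, CP2, CP1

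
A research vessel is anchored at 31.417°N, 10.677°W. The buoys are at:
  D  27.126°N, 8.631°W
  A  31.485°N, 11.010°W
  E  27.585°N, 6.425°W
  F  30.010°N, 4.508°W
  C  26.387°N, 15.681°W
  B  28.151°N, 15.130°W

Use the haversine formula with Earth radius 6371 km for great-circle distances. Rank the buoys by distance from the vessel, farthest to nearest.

Distances from the vessel:
C 26.387°N, 15.681°W: 741.5 km
F 30.010°N, 4.508°W: 610.0 km
E 27.585°N, 6.425°W: 592.2 km
B 28.151°N, 15.130°W: 562.5 km
D 27.126°N, 8.631°W: 516.7 km
A 31.485°N, 11.010°W: 32.5 km

C, F, E, B, D, A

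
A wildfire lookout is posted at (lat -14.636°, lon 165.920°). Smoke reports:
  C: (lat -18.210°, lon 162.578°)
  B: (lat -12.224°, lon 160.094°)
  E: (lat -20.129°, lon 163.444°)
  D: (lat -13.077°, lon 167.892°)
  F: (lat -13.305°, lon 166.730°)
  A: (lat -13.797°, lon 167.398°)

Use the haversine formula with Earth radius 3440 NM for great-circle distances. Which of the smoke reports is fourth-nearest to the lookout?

C

Distances from the lookout ((lat -14.636°, lon 165.920°)):
F: 92.8 NM
A: 99.7 NM
D: 148.2 NM
C: 288.2 NM
E: 359.0 NM
B: 369.7 NM
The fourth-nearest is C at 288.2 NM.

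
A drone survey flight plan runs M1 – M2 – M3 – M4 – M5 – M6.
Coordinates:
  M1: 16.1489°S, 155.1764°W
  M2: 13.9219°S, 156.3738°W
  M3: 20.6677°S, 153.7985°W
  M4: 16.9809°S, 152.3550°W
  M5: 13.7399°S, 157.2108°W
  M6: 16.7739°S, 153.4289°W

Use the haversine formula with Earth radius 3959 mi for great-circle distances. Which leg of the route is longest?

Leg distances:
M1→M2: 173.4 mi
M2→M3: 496.1 mi
M3→M4: 271.7 mi
M4→M5: 393.4 mi
M5→M6: 327.9 mi
The longest leg is M2–M3 at 496.1 mi.

M2–M3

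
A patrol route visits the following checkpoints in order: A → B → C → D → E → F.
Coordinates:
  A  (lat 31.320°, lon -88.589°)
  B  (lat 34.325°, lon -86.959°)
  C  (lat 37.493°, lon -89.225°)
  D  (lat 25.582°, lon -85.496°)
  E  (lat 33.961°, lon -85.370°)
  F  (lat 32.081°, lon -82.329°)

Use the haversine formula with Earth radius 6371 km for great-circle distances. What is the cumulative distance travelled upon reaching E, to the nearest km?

Leg distances:
A→B: 367.2 km  (cumulative 367.2 km)
B→C: 407.1 km  (cumulative 774.3 km)
C→D: 1370.4 km  (cumulative 2144.7 km)
D→E: 931.8 km  (cumulative 3076.5 km)
Cumulative distance at E ≈ 3076 km.

3076 km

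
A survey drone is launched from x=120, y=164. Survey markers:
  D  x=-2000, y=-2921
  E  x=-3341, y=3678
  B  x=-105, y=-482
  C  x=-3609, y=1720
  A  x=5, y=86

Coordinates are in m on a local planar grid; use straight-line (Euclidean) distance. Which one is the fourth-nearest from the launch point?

Distances from the launch point (x=120, y=164):
A: 139.0 m
B: 684.1 m
D: 3743.2 m
C: 4040.6 m
E: 4932.2 m
The fourth-nearest is C at 4040.6 m.

C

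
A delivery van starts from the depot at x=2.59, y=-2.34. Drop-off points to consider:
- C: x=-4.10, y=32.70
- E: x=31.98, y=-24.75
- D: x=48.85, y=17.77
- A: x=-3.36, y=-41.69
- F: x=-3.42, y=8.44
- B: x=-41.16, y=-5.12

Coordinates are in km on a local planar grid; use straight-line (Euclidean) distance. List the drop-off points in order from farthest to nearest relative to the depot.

Distance from the depot at x=2.59, y=-2.34 to each:
D x=48.85, y=17.77: 50.4 km
B x=-41.16, y=-5.12: 43.8 km
A x=-3.36, y=-41.69: 39.8 km
E x=31.98, y=-24.75: 37.0 km
C x=-4.10, y=32.70: 35.7 km
F x=-3.42, y=8.44: 12.3 km

D, B, A, E, C, F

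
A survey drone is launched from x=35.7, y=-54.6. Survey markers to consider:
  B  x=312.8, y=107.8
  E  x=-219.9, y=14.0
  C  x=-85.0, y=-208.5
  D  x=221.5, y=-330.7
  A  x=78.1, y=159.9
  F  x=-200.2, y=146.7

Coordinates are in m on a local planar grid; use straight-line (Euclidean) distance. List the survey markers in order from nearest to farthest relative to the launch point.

C, A, E, F, B, D

Distances from the launch point:
C x=-85.0, y=-208.5: 195.6 m
A x=78.1, y=159.9: 218.7 m
E x=-219.9, y=14.0: 264.6 m
F x=-200.2, y=146.7: 310.1 m
B x=312.8, y=107.8: 321.2 m
D x=221.5, y=-330.7: 332.8 m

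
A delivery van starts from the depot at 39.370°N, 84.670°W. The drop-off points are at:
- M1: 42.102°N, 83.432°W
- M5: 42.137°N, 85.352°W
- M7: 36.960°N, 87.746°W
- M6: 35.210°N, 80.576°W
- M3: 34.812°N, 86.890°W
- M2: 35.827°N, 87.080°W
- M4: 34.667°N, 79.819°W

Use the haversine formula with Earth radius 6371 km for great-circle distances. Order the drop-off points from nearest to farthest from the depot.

M5, M1, M7, M2, M3, M6, M4

Distances from the depot:
M5 42.137°N, 85.352°W: 313.0 km
M1 42.102°N, 83.432°W: 321.2 km
M7 36.960°N, 87.746°W: 379.6 km
M2 35.827°N, 87.080°W: 447.5 km
M3 34.812°N, 86.890°W: 543.7 km
M6 35.210°N, 80.576°W: 587.3 km
M4 34.667°N, 79.819°W: 677.2 km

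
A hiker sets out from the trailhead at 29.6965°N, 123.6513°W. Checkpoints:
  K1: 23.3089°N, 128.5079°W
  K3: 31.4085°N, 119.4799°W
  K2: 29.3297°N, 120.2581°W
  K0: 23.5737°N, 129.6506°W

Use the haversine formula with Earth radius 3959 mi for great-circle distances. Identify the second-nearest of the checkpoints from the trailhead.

K3

Distances from the trailhead (29.6965°N, 123.6513°W):
K2: 205.6 mi
K3: 274.9 mi
K1: 533.7 mi
K0: 562.2 mi
The second-nearest is K3 at 274.9 mi.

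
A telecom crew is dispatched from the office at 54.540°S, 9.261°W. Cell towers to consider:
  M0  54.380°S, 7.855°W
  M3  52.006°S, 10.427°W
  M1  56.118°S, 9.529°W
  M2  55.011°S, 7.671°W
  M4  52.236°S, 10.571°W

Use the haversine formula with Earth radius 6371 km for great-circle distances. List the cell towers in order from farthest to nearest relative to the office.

M3, M4, M1, M2, M0

Computing each great-circle distance from 54.540°S, 9.261°W:
M3 52.006°S, 10.427°W: 292.2 km
M4 52.236°S, 10.571°W: 270.5 km
M1 56.118°S, 9.529°W: 176.3 km
M2 55.011°S, 7.671°W: 114.6 km
M0 54.380°S, 7.855°W: 92.6 km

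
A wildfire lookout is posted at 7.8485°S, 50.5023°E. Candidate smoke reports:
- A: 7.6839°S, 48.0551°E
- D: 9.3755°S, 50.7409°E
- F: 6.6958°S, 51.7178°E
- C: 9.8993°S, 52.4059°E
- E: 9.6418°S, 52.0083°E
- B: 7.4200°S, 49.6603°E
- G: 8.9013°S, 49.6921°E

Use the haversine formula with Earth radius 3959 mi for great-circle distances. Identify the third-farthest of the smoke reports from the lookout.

E

Distance to each, sorted:
C: 192.3 mi
A: 167.9 mi
E: 161.0 mi
F: 115.3 mi
D: 106.8 mi
G: 91.4 mi
B: 64.8 mi
The third-farthest is E at 161.0 mi.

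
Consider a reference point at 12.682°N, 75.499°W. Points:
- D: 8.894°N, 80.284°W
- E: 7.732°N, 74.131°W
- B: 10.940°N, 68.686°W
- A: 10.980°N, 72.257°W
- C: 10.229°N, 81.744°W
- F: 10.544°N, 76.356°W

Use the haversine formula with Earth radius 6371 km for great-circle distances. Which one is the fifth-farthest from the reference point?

A

Distances from the reference point (12.682°N, 75.499°W):
B: 766.4 km
C: 733.1 km
D: 671.2 km
E: 570.4 km
A: 400.4 km
F: 255.4 km
The fifth-farthest is A at 400.4 km.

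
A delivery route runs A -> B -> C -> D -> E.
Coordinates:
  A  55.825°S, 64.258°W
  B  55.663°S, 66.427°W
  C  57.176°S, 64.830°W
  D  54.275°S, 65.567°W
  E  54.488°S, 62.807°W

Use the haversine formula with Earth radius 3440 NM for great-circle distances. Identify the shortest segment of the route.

A–B

Leg distances:
A→B: 73.9 NM
B→C: 105.2 NM
C→D: 175.9 NM
D→E: 97.3 NM
The shortest leg is A–B at 73.9 NM.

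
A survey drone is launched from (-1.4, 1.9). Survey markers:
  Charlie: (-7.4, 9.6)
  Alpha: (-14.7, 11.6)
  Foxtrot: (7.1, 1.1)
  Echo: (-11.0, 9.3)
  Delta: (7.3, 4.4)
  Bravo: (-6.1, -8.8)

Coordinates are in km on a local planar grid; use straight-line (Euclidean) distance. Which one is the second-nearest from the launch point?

Delta

Distances from the launch point ((-1.4, 1.9)):
Foxtrot: 8.5 km
Delta: 9.1 km
Charlie: 9.8 km
Bravo: 11.7 km
Echo: 12.1 km
Alpha: 16.5 km
The second-nearest is Delta at 9.1 km.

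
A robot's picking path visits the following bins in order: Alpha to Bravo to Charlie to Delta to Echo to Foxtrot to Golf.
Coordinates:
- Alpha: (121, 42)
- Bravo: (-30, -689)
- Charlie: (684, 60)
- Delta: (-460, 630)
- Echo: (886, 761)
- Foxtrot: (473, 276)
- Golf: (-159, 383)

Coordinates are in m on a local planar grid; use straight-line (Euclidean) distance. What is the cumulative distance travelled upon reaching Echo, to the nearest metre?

Leg distances:
Alpha→Bravo: 746.4 m  (cumulative 746.4 m)
Bravo→Charlie: 1034.8 m  (cumulative 1781.2 m)
Charlie→Delta: 1278.1 m  (cumulative 3059.4 m)
Delta→Echo: 1352.4 m  (cumulative 4411.7 m)
Cumulative distance at Echo ≈ 4412 m.

4412 m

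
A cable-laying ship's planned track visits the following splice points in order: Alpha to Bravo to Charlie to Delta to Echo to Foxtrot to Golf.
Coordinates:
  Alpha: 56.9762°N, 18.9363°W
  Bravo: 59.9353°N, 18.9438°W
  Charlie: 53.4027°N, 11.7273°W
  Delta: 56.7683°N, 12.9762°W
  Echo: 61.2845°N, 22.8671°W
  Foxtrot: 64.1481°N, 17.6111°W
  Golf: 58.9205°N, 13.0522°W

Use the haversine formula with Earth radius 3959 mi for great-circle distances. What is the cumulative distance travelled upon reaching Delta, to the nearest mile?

970 mi

Leg distances:
Alpha→Bravo: 204.5 mi  (cumulative 204.5 mi)
Bravo→Charlie: 527.4 mi  (cumulative 731.8 mi)
Charlie→Delta: 237.7 mi  (cumulative 969.6 mi)
Cumulative distance at Delta ≈ 970 mi.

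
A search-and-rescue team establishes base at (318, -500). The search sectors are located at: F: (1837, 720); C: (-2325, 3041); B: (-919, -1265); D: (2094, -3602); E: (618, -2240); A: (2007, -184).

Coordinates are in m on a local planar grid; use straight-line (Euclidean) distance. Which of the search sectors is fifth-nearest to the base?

D

Distance to each, sorted:
B: 1454.4 m
A: 1718.3 m
E: 1765.7 m
F: 1948.3 m
D: 3574.4 m
C: 4418.6 m
The fifth-nearest is D at 3574.4 m.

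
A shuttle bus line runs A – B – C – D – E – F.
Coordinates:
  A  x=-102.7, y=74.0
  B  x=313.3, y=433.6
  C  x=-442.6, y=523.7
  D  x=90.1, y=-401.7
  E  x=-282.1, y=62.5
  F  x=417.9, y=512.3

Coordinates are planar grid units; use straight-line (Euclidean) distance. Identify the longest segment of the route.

C–D

Leg distances:
A→B: 549.9
B→C: 761.3
C→D: 1067.8
D→E: 595.0
E→F: 832.1
The longest leg is C–D at 1067.8.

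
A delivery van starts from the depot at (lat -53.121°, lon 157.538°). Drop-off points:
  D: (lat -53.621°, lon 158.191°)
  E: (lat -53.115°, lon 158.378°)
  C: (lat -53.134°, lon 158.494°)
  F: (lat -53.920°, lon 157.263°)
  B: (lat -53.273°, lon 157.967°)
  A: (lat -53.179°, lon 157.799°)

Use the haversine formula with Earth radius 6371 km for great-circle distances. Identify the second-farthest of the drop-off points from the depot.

Distance to each, sorted:
F: 90.7 km
D: 70.5 km
C: 63.8 km
E: 56.1 km
B: 33.2 km
A: 18.6 km
The second-farthest is D at 70.5 km.

D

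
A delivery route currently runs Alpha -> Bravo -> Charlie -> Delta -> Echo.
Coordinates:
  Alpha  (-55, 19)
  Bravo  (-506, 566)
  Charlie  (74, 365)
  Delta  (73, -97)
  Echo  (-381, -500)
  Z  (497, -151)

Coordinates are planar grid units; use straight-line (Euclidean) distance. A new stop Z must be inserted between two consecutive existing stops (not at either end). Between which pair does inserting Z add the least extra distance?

Added distance for inserting Z between each consecutive pair:
Alpha–Bravo: 1101.6
Bravo–Charlie: 1286.3
Charlie–Delta: 632.6
Delta–Echo: 765.2
Smallest added distance is 632.6, inserting between Charlie and Delta.

between Charlie and Delta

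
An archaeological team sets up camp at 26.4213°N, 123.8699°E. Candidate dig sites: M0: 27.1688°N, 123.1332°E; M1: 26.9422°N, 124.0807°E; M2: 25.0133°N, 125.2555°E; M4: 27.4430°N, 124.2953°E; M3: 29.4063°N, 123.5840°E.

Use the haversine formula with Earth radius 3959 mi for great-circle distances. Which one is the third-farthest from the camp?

M4

Distance to each, sorted:
M3: 207.0 mi
M2: 130.0 mi
M4: 75.3 mi
M0: 68.8 mi
M1: 38.3 mi
The third-farthest is M4 at 75.3 mi.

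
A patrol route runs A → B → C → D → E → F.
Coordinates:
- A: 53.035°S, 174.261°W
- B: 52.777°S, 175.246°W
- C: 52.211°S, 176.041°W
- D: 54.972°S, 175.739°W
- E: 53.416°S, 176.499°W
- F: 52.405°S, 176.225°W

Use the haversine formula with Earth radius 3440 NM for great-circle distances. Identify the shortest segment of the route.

A–B

Leg distances:
A→B: 38.9 NM
B→C: 44.7 NM
C→D: 166.1 NM
D→E: 97.2 NM
E→F: 61.5 NM
The shortest leg is A–B at 38.9 NM.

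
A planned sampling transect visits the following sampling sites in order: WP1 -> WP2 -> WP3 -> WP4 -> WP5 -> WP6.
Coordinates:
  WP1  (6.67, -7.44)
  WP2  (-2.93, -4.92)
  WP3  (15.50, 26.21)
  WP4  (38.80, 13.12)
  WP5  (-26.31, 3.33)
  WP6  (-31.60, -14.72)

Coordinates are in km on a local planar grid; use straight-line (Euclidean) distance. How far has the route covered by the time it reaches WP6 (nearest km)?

157 km

Leg distances:
WP1→WP2: 9.9 km  (cumulative 9.9 km)
WP2→WP3: 36.2 km  (cumulative 46.1 km)
WP3→WP4: 26.7 km  (cumulative 72.8 km)
WP4→WP5: 65.8 km  (cumulative 138.7 km)
WP5→WP6: 18.8 km  (cumulative 157.5 km)
Cumulative distance at WP6 ≈ 157 km.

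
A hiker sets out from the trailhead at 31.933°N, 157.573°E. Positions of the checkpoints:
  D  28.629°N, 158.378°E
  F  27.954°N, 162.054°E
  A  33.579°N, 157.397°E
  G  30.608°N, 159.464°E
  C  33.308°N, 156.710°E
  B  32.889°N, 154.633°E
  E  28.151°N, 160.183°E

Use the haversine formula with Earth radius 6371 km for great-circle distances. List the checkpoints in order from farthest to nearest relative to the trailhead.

Distance from the trailhead at 31.933°N, 157.573°E to each:
F 27.954°N, 162.054°E: 618.1 km
E 28.151°N, 160.183°E: 489.8 km
D 28.629°N, 158.378°E: 375.4 km
B 32.889°N, 154.633°E: 295.7 km
G 30.608°N, 159.464°E: 232.4 km
A 33.579°N, 157.397°E: 183.8 km
C 33.308°N, 156.710°E: 172.9 km

F, E, D, B, G, A, C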